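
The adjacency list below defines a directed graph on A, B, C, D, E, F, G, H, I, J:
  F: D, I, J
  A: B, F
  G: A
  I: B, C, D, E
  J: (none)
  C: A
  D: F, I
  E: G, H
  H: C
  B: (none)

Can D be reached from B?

No

B has no outgoing edges, so nothing is reachable from it.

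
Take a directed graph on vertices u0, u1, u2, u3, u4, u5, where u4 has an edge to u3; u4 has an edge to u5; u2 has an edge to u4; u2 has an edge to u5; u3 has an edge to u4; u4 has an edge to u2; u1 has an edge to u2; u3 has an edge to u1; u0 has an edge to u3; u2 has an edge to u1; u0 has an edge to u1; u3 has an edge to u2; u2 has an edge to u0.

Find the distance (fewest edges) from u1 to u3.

Distance 0: u1.
Distance 1: u2.
Distance 2: u0, u4, u5.
Distance 3: u3 — contains u3.

3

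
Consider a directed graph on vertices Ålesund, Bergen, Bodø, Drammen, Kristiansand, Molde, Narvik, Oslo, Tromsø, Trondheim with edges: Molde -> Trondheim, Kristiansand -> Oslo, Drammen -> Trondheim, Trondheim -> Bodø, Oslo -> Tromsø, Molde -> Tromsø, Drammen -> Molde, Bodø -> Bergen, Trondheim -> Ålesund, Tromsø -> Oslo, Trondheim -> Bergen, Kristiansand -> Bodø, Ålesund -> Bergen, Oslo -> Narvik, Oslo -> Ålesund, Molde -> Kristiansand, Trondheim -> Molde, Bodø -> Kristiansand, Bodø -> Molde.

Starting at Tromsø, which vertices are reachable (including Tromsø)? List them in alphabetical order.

Ålesund, Bergen, Narvik, Oslo, Tromsø

Start at Tromsø.
Its neighbours: Oslo.
Then their neighbours: Ålesund, Narvik.
Then next layer: Bergen.
Nothing further is reachable.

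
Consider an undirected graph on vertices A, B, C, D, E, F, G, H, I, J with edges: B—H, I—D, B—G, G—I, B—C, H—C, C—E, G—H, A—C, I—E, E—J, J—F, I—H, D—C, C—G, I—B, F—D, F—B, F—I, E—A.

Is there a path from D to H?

Yes

Explore from D.
Distance 1: reach C, F, I.
Distance 2: reach A, B, E, G, H, J.
Found H.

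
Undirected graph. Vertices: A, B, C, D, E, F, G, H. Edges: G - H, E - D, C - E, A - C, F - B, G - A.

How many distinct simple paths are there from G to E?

G–A–C–E

1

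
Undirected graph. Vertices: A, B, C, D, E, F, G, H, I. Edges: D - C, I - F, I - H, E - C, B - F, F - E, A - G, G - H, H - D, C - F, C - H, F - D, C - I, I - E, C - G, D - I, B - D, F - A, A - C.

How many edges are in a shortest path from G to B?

Distance 0: G.
Distance 1: A, C, H.
Distance 2: D, E, F, I.
Distance 3: B — contains B.

3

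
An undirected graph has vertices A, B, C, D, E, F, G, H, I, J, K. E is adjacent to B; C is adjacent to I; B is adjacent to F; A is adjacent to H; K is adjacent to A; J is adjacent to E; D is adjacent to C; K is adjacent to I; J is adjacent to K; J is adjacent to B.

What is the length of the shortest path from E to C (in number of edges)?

4

Distance 0: E.
Distance 1: B, J.
Distance 2: F, K.
Distance 3: A, I.
Distance 4: C, H — contains C.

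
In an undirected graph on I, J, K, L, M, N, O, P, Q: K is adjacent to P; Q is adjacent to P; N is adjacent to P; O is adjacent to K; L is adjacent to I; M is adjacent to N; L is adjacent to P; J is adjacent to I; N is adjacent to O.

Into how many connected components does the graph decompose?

From I: component {I, J, K, L, M, N, O, P, Q}.
That's 1 component.

1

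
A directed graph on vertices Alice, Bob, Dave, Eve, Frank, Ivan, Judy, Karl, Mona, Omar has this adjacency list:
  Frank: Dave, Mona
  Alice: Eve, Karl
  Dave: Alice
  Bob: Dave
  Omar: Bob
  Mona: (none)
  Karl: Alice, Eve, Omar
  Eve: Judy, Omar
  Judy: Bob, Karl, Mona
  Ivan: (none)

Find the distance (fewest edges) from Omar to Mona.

6

Distance 0: Omar.
Distance 1: Bob.
Distance 2: Dave.
Distance 3: Alice.
Distance 4: Eve, Karl.
Distance 5: Judy.
Distance 6: Mona — contains Mona.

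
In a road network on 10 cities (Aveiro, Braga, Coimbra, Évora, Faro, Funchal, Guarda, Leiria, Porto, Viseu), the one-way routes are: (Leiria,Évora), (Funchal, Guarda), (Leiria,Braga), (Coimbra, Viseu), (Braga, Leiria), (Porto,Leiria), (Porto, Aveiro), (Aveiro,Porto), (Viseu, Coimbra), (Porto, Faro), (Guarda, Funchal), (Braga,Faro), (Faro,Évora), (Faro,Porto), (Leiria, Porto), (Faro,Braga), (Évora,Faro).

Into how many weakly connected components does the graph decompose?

From Aveiro: component {Aveiro, Braga, Évora, Faro, Leiria, Porto}.
From Coimbra: component {Coimbra, Viseu}.
From Funchal: component {Funchal, Guarda}.
That's 3 components.

3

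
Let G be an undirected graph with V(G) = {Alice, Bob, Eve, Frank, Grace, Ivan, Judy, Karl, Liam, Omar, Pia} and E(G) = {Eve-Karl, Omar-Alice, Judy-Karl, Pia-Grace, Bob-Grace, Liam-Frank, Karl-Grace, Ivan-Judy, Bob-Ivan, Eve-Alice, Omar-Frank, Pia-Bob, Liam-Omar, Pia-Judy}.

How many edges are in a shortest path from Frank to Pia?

Distance 0: Frank.
Distance 1: Liam, Omar.
Distance 2: Alice.
Distance 3: Eve.
Distance 4: Karl.
Distance 5: Grace, Judy.
Distance 6: Bob, Ivan, Pia — contains Pia.

6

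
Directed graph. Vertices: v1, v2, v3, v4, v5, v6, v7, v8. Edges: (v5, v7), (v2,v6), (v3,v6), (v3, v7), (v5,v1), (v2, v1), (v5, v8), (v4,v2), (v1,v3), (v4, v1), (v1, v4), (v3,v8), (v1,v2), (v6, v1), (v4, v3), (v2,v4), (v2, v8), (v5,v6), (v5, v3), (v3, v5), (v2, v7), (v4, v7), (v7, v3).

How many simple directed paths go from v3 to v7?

v3→v5→v1→v2→v4→v7
v3→v5→v1→v2→v7
v3→v5→v1→v4→v2→v7
v3→v5→v1→v4→v7
v3→v5→v6→v1→v2→v4→v7
v3→v5→v6→v1→v2→v7
v3→v5→v6→v1→v4→v2→v7
v3→v5→v6→v1→v4→v7
v3→v5→v7
v3→v6→v1→v2→v4→v7
v3→v6→v1→v2→v7
v3→v6→v1→v4→v2→v7
v3→v6→v1→v4→v7
v3→v7

14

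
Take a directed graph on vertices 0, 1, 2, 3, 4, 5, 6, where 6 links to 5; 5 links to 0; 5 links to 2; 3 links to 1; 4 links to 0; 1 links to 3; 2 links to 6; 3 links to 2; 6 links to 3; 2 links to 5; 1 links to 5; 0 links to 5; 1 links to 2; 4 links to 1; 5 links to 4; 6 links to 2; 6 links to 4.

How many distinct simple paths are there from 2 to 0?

2→5→0
2→5→4→0
2→6→3→1→5→0
2→6→3→1→5→4→0
2→6→4→0
2→6→4→1→5→0
2→6→5→0
2→6→5→4→0

8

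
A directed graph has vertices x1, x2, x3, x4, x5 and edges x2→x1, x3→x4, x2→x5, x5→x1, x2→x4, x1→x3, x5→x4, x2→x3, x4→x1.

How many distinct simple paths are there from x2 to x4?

x2→x1→x3→x4
x2→x3→x4
x2→x4
x2→x5→x1→x3→x4
x2→x5→x4

5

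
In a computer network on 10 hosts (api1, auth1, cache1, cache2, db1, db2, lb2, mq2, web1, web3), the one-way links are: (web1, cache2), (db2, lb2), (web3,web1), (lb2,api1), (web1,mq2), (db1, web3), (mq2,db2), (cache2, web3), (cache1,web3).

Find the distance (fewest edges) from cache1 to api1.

6

Distance 0: cache1.
Distance 1: web3.
Distance 2: web1.
Distance 3: cache2, mq2.
Distance 4: db2.
Distance 5: lb2.
Distance 6: api1 — contains api1.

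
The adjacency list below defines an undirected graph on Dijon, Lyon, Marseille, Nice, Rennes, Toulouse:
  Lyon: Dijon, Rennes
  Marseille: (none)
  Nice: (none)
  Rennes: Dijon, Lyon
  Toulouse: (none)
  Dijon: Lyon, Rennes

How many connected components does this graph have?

From Dijon: component {Dijon, Lyon, Rennes}.
From Marseille: component {Marseille}.
From Nice: component {Nice}.
From Toulouse: component {Toulouse}.
That's 4 components.

4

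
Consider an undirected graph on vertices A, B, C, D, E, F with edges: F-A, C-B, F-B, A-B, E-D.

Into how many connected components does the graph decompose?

2

From A: component {A, B, C, F}.
From D: component {D, E}.
That's 2 components.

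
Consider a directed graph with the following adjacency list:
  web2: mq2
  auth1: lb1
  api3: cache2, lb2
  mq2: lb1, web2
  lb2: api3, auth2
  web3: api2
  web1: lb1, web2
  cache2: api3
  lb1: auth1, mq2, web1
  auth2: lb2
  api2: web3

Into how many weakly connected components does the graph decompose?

From api2: component {api2, web3}.
From api3: component {api3, auth2, cache2, lb2}.
From auth1: component {auth1, lb1, mq2, web1, web2}.
That's 3 components.

3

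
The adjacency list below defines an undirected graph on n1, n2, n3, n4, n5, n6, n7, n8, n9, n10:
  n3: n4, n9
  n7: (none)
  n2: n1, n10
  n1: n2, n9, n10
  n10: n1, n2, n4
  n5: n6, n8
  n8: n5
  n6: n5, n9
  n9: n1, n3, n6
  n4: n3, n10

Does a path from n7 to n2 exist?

No

n7 has no edges, so nothing is reachable from it.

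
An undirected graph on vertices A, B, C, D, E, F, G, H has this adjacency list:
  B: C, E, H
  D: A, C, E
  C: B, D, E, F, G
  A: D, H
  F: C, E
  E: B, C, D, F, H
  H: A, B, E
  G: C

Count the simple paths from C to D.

C–B–E–D
C–B–E–H–A–D
C–B–H–A–D
C–B–H–E–D
C–D
C–E–B–H–A–D
C–E–D
C–E–H–A–D
C–F–E–B–H–A–D
C–F–E–D
C–F–E–H–A–D

11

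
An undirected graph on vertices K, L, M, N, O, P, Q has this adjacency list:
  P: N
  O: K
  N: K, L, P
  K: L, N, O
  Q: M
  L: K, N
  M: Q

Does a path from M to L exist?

Explore from M.
Distance 1: reach Q.
The search is exhausted without reaching L; it lies in a different component.

No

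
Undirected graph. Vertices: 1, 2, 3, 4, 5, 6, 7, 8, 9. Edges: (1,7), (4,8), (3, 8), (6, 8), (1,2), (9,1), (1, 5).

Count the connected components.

2

From 1: component {1, 2, 5, 7, 9}.
From 3: component {3, 4, 6, 8}.
That's 2 components.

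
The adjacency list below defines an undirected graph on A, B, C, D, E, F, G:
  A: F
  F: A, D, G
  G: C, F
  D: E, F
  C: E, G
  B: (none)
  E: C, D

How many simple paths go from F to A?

1

F–A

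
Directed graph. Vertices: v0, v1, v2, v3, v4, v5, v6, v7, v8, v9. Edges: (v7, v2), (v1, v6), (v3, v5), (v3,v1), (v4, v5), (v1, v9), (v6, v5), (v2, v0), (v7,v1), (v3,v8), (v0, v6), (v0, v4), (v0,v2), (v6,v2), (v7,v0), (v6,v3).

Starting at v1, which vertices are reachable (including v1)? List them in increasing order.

Start at v1.
Its neighbours: v6, v9.
Then their neighbours: v2, v3, v5.
Then next layer: v0, v8.
Then next layer: v4.
Nothing further is reachable.

v0, v1, v2, v3, v4, v5, v6, v8, v9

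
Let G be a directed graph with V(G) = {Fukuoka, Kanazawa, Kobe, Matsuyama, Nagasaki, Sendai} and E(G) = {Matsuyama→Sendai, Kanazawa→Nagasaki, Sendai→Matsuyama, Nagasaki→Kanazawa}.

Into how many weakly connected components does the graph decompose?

From Fukuoka: component {Fukuoka}.
From Kanazawa: component {Kanazawa, Nagasaki}.
From Kobe: component {Kobe}.
From Matsuyama: component {Matsuyama, Sendai}.
That's 4 components.

4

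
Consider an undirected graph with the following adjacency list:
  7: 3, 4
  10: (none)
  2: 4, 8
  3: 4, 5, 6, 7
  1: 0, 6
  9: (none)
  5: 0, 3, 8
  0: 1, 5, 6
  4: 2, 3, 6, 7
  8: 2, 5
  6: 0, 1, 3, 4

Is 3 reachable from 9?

No

9 has no edges, so nothing is reachable from it.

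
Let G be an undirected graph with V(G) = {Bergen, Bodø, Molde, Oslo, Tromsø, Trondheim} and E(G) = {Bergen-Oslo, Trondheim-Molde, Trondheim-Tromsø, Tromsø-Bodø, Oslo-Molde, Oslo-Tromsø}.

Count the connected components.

From Bergen: component {Bergen, Bodø, Molde, Oslo, Tromsø, Trondheim}.
That's 1 component.

1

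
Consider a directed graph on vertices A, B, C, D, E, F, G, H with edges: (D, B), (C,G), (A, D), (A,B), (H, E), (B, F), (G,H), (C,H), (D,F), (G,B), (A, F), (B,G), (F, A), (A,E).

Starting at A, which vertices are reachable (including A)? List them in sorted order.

Start at A.
Its neighbours: B, D, E, F.
Then their neighbours: G.
Then next layer: H.
Nothing further is reachable.

A, B, D, E, F, G, H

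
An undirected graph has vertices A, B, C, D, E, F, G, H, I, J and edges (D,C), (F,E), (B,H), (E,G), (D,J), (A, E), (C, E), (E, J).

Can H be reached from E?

Explore from E.
Distance 1: reach A, C, F, G, J.
Distance 2: reach D.
The search is exhausted without reaching H; it lies in a different component.

No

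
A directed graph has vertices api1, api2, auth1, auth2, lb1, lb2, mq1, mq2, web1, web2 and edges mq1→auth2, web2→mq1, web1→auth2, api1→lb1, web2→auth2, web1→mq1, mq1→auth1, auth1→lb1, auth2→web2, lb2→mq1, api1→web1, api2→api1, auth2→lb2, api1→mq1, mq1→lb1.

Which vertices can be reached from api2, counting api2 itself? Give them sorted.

api1, api2, auth1, auth2, lb1, lb2, mq1, web1, web2

Start at api2.
Its neighbours: api1.
Then their neighbours: lb1, mq1, web1.
Then next layer: auth1, auth2.
Then next layer: lb2, web2.
Nothing further is reachable.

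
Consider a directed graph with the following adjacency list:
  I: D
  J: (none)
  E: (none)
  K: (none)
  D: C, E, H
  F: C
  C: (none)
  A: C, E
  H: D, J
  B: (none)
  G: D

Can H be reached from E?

No

E has no outgoing edges, so nothing is reachable from it.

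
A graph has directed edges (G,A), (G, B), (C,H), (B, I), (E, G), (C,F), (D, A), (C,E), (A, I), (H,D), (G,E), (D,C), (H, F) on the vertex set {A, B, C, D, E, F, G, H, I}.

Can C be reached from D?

Explore from D.
Distance 1: reach A, C.
Found C.

Yes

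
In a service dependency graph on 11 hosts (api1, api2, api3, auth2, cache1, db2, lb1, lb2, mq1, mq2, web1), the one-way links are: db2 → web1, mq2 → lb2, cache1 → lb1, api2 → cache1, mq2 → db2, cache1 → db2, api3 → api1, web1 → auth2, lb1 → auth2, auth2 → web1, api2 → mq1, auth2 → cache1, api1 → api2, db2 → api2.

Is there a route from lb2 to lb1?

No

lb2 has no outgoing edges, so nothing is reachable from it.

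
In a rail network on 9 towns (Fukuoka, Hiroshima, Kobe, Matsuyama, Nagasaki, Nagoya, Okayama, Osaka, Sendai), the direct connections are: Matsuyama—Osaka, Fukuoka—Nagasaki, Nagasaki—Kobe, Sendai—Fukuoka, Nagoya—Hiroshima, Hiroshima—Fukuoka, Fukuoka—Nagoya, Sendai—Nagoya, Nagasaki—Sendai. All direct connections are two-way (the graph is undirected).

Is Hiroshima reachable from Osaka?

Explore from Osaka.
Distance 1: reach Matsuyama.
The search is exhausted without reaching Hiroshima; it lies in a different component.

No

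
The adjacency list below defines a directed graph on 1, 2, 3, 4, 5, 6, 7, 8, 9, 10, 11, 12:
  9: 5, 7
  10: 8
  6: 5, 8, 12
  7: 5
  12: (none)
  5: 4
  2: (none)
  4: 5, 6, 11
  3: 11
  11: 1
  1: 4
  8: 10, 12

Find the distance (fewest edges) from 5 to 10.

4

Distance 0: 5.
Distance 1: 4.
Distance 2: 6, 11.
Distance 3: 1, 8, 12.
Distance 4: 10 — contains 10.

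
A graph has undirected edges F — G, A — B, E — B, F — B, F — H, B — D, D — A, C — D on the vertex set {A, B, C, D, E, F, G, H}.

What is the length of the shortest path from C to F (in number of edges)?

3

Distance 0: C.
Distance 1: D.
Distance 2: A, B.
Distance 3: E, F — contains F.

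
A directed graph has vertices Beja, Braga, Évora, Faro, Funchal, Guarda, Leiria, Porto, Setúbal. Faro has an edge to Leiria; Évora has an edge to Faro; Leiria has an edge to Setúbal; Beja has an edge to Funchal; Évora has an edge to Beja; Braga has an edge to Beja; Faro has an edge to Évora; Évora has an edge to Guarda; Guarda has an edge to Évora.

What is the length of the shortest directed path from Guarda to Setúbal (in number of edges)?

Distance 0: Guarda.
Distance 1: Évora.
Distance 2: Beja, Faro.
Distance 3: Funchal, Leiria.
Distance 4: Setúbal — contains Setúbal.

4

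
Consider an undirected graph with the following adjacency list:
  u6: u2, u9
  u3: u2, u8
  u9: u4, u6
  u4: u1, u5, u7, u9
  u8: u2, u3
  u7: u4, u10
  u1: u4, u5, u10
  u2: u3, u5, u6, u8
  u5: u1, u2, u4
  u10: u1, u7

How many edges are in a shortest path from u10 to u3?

Distance 0: u10.
Distance 1: u1, u7.
Distance 2: u4, u5.
Distance 3: u2, u9.
Distance 4: u3, u6, u8 — contains u3.

4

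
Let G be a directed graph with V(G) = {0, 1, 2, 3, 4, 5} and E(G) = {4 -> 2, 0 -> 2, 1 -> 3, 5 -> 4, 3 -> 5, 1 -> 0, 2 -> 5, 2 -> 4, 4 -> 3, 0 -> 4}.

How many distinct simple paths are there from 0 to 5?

4

0→2→4→3→5
0→2→5
0→4→2→5
0→4→3→5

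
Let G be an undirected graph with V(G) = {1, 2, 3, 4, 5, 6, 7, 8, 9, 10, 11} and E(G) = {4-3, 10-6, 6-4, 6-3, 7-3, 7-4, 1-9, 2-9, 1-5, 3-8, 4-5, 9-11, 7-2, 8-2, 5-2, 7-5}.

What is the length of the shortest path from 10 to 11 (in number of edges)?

Distance 0: 10.
Distance 1: 6.
Distance 2: 3, 4.
Distance 3: 5, 7, 8.
Distance 4: 1, 2.
Distance 5: 9.
Distance 6: 11 — contains 11.

6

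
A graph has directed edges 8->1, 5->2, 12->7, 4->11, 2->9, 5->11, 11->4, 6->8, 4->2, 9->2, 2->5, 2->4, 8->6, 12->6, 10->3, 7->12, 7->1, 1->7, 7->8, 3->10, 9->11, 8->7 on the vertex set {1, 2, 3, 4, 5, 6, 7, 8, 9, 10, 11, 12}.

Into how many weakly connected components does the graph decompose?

3

From 1: component {1, 6, 7, 8, 12}.
From 2: component {2, 4, 5, 9, 11}.
From 3: component {3, 10}.
That's 3 components.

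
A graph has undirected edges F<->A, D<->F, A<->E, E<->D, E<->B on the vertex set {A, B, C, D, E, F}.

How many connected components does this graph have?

2

From A: component {A, B, D, E, F}.
From C: component {C}.
That's 2 components.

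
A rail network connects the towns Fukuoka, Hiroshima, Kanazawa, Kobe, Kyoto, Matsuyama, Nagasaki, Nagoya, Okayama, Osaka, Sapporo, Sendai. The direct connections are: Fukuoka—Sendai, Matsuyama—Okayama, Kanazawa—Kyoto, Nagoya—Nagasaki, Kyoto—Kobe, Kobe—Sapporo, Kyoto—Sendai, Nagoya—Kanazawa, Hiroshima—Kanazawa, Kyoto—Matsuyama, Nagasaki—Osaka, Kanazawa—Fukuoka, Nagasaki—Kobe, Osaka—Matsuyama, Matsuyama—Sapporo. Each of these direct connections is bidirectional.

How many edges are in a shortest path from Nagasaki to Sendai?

Distance 0: Nagasaki.
Distance 1: Kobe, Nagoya, Osaka.
Distance 2: Kanazawa, Kyoto, Matsuyama, Sapporo.
Distance 3: Fukuoka, Hiroshima, Okayama, Sendai — contains Sendai.

3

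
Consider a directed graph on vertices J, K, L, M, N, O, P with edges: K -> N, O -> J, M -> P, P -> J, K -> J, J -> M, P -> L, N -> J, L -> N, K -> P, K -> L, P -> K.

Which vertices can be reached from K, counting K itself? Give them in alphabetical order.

J, K, L, M, N, P

Start at K.
Its neighbours: J, L, N, P.
Then their neighbours: M.
Nothing further is reachable.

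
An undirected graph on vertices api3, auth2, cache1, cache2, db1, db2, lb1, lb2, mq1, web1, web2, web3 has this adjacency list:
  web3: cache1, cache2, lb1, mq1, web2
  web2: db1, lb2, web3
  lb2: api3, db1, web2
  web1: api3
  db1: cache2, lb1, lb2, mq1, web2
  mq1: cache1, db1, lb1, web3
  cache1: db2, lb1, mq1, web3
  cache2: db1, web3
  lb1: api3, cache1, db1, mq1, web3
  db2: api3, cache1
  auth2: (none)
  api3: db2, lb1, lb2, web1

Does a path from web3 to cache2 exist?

Yes

Explore from web3.
Distance 1: reach cache1, cache2, lb1, mq1, web2.
Found cache2.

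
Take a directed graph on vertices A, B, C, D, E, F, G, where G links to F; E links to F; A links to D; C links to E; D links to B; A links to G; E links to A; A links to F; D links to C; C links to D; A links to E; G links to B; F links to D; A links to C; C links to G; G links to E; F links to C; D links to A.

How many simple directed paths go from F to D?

F→C→D
F→C→E→A→D
F→C→G→E→A→D
F→D

4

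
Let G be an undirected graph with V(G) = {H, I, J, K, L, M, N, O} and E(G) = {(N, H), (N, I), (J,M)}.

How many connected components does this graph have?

From H: component {H, I, N}.
From J: component {J, M}.
From K: component {K}.
From L: component {L}.
From O: component {O}.
That's 5 components.

5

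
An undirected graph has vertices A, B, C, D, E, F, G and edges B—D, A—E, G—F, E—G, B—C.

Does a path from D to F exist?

Explore from D.
Distance 1: reach B.
Distance 2: reach C.
The search is exhausted without reaching F; it lies in a different component.

No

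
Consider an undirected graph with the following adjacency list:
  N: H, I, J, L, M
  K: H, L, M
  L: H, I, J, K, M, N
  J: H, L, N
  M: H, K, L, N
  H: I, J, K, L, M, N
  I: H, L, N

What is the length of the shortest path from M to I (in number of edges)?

2

Distance 0: M.
Distance 1: H, K, L, N.
Distance 2: I, J — contains I.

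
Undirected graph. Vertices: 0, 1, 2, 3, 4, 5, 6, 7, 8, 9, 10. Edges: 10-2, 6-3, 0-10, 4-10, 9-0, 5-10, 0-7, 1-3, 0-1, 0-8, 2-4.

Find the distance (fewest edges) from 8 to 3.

Distance 0: 8.
Distance 1: 0.
Distance 2: 1, 7, 9, 10.
Distance 3: 2, 3, 4, 5 — contains 3.

3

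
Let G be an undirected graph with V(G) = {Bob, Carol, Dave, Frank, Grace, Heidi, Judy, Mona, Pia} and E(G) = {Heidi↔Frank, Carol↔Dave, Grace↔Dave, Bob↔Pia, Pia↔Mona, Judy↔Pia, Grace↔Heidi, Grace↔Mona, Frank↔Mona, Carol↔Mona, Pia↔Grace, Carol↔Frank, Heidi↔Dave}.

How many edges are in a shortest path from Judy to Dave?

3

Distance 0: Judy.
Distance 1: Pia.
Distance 2: Bob, Grace, Mona.
Distance 3: Carol, Dave, Frank, Heidi — contains Dave.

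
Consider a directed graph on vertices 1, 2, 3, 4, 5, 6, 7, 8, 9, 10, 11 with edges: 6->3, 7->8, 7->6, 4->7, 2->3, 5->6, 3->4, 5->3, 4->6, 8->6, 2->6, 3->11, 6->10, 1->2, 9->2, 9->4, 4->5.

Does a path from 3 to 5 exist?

Explore from 3.
Distance 1: reach 4, 11.
Distance 2: reach 5, 6, 7.
Found 5.

Yes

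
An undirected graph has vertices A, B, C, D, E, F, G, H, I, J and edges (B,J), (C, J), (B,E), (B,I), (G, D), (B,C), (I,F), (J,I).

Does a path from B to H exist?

Explore from B.
Distance 1: reach C, E, I, J.
Distance 2: reach F.
The search is exhausted without reaching H; it lies in a different component.

No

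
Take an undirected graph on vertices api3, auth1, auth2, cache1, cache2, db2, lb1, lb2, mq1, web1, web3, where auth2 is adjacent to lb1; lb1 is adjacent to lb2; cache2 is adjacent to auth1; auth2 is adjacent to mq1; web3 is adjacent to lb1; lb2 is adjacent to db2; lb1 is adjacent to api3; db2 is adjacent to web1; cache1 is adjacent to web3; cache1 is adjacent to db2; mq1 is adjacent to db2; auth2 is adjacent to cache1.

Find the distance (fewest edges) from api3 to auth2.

Distance 0: api3.
Distance 1: lb1.
Distance 2: auth2, lb2, web3 — contains auth2.

2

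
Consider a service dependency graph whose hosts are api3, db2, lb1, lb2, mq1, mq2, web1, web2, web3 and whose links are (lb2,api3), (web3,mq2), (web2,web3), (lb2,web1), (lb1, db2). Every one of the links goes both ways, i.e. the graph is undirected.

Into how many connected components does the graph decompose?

From api3: component {api3, lb2, web1}.
From db2: component {db2, lb1}.
From mq1: component {mq1}.
From mq2: component {mq2, web2, web3}.
That's 4 components.

4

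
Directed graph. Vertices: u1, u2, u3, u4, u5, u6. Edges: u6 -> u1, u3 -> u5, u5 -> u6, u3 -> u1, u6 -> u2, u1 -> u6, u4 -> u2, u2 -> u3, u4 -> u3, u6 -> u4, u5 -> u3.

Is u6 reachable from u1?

Explore from u1.
Distance 1: reach u6.
Found u6.

Yes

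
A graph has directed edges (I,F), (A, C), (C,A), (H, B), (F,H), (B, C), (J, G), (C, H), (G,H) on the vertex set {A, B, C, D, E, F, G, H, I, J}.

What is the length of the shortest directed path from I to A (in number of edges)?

Distance 0: I.
Distance 1: F.
Distance 2: H.
Distance 3: B.
Distance 4: C.
Distance 5: A — contains A.

5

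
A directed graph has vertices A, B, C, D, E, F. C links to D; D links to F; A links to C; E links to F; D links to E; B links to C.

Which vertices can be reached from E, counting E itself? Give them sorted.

E, F

Start at E.
Its neighbours: F.
Nothing further is reachable.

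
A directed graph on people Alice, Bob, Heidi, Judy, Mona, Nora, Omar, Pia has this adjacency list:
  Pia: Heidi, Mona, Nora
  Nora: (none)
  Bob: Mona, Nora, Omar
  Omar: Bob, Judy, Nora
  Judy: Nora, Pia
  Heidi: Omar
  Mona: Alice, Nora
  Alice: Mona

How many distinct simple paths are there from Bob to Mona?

Bob→Mona
Bob→Omar→Judy→Pia→Mona

2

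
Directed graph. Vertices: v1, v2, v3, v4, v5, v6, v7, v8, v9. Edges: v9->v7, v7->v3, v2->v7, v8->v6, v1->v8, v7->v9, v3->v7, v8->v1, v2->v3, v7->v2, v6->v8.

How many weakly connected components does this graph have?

From v1: component {v1, v6, v8}.
From v2: component {v2, v3, v7, v9}.
From v4: component {v4}.
From v5: component {v5}.
That's 4 components.

4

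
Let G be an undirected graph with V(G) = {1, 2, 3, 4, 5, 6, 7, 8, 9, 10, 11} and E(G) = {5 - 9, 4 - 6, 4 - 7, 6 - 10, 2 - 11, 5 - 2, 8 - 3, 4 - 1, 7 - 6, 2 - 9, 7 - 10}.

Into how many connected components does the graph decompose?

From 1: component {1, 4, 6, 7, 10}.
From 2: component {2, 5, 9, 11}.
From 3: component {3, 8}.
That's 3 components.

3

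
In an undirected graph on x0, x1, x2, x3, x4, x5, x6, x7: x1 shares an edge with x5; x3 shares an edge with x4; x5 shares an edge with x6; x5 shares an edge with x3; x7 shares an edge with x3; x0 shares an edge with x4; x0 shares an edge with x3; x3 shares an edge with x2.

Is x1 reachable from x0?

Yes

Explore from x0.
Distance 1: reach x3, x4.
Distance 2: reach x2, x5, x7.
Distance 3: reach x1, x6.
Found x1.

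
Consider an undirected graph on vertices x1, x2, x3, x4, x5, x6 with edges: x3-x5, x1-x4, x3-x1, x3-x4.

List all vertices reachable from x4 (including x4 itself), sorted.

Start at x4.
Its neighbours: x1, x3.
Then their neighbours: x5.
Nothing further is reachable.

x1, x3, x4, x5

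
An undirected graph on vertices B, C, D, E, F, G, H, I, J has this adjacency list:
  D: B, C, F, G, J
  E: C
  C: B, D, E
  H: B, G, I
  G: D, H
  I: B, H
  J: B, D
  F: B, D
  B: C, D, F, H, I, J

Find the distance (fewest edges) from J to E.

Distance 0: J.
Distance 1: B, D.
Distance 2: C, F, G, H, I.
Distance 3: E — contains E.

3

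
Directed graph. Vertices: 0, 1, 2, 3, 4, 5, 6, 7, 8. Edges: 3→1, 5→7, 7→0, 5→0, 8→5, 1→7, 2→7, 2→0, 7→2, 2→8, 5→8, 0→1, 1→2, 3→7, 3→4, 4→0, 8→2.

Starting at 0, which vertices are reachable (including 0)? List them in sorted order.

Start at 0.
Its neighbours: 1.
Then their neighbours: 2, 7.
Then next layer: 8.
Then next layer: 5.
Nothing further is reachable.

0, 1, 2, 5, 7, 8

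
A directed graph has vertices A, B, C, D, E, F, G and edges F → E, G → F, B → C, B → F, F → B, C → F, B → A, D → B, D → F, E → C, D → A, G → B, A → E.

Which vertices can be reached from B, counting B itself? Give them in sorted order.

A, B, C, E, F

Start at B.
Its neighbours: A, C, F.
Then their neighbours: E.
Nothing further is reachable.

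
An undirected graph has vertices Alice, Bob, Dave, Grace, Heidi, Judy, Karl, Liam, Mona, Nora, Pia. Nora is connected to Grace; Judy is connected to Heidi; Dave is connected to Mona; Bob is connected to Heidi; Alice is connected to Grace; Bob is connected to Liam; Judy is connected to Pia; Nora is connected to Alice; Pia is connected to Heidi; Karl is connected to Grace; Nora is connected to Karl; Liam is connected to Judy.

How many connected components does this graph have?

3

From Alice: component {Alice, Grace, Karl, Nora}.
From Bob: component {Bob, Heidi, Judy, Liam, Pia}.
From Dave: component {Dave, Mona}.
That's 3 components.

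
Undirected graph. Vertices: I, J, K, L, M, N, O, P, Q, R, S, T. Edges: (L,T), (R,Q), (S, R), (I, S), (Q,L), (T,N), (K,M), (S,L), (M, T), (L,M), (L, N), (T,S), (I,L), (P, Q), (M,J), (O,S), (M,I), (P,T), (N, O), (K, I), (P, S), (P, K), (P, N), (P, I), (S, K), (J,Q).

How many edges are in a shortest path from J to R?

Distance 0: J.
Distance 1: M, Q.
Distance 2: I, K, L, P, R, T — contains R.

2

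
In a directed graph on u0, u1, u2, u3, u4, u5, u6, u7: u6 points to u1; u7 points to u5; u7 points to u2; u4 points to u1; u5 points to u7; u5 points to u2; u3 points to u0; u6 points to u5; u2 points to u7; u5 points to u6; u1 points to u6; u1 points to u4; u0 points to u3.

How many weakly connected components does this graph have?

From u0: component {u0, u3}.
From u1: component {u1, u2, u4, u5, u6, u7}.
That's 2 components.

2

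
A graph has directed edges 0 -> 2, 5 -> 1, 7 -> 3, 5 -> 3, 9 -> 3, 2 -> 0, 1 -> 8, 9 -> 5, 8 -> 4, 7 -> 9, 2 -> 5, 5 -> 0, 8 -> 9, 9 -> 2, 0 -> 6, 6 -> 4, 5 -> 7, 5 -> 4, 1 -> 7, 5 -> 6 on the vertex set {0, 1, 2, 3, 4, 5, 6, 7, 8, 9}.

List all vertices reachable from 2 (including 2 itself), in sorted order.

0, 1, 2, 3, 4, 5, 6, 7, 8, 9

Start at 2.
Its neighbours: 0, 5.
Then their neighbours: 1, 3, 4, 6, 7.
Then next layer: 8, 9.
Every vertex is now reached.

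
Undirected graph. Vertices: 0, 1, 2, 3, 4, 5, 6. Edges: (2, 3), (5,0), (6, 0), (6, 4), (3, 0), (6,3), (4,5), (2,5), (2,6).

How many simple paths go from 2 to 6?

2–3–0–5–4–6
2–3–0–6
2–3–6
2–5–0–3–6
2–5–0–6
2–5–4–6
2–6

7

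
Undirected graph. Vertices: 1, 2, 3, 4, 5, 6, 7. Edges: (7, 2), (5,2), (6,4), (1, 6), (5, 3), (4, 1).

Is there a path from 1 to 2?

Explore from 1.
Distance 1: reach 4, 6.
The search is exhausted without reaching 2; it lies in a different component.

No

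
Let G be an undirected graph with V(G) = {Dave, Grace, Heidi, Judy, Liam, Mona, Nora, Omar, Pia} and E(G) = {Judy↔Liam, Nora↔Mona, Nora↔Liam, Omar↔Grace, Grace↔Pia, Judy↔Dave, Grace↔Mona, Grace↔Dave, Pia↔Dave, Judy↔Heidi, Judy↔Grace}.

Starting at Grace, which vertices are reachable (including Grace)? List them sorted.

Dave, Grace, Heidi, Judy, Liam, Mona, Nora, Omar, Pia

Start at Grace.
Its neighbours: Dave, Judy, Mona, Omar, Pia.
Then their neighbours: Heidi, Liam, Nora.
Every vertex is now reached.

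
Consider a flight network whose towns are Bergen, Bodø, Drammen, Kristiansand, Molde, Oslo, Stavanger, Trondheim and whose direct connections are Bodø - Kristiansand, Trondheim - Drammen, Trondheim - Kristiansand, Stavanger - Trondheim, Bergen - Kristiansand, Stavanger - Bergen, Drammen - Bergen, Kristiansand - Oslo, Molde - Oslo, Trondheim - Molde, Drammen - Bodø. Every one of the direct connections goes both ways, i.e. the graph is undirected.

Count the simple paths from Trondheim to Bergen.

7

Trondheim–Drammen–Bergen
Trondheim–Drammen–Bodø–Kristiansand–Bergen
Trondheim–Kristiansand–Bergen
Trondheim–Kristiansand–Bodø–Drammen–Bergen
Trondheim–Molde–Oslo–Kristiansand–Bergen
Trondheim–Molde–Oslo–Kristiansand–Bodø–Drammen–Bergen
Trondheim–Stavanger–Bergen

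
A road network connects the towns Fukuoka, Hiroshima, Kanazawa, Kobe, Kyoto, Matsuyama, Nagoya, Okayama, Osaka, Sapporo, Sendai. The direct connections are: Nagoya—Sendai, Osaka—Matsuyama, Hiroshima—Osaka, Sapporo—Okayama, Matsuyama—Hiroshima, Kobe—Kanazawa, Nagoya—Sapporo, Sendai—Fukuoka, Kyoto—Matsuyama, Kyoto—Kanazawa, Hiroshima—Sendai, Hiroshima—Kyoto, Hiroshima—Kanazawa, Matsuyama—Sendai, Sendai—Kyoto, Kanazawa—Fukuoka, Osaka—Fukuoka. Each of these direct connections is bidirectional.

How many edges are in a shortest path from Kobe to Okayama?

6

Distance 0: Kobe.
Distance 1: Kanazawa.
Distance 2: Fukuoka, Hiroshima, Kyoto.
Distance 3: Matsuyama, Osaka, Sendai.
Distance 4: Nagoya.
Distance 5: Sapporo.
Distance 6: Okayama — contains Okayama.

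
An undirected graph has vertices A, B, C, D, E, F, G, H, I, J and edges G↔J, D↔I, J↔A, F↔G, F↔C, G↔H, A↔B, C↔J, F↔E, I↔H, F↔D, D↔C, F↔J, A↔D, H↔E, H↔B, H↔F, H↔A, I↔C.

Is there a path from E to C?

Yes

Explore from E.
Distance 1: reach F, H.
Distance 2: reach A, B, C, D, G, I, J.
Found C.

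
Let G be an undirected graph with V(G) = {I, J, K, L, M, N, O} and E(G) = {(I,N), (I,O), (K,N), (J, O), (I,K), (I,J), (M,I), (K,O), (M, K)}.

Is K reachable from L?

No

L has no edges, so nothing is reachable from it.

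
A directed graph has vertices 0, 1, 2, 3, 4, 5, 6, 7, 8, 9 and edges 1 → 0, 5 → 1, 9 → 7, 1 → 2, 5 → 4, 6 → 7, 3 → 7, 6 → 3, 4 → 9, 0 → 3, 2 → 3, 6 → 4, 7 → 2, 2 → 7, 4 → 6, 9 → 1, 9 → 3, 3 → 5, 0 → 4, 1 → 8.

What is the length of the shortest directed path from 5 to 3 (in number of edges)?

Distance 0: 5.
Distance 1: 1, 4.
Distance 2: 0, 2, 6, 8, 9.
Distance 3: 3, 7 — contains 3.

3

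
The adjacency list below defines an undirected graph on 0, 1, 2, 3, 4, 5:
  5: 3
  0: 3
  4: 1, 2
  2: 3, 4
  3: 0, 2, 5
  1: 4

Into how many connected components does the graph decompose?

1

From 0: component {0, 1, 2, 3, 4, 5}.
That's 1 component.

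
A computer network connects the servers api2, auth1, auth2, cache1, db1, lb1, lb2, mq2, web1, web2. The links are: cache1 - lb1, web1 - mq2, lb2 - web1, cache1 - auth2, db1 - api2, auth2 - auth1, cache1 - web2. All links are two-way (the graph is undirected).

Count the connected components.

From api2: component {api2, db1}.
From auth1: component {auth1, auth2, cache1, lb1, web2}.
From lb2: component {lb2, mq2, web1}.
That's 3 components.

3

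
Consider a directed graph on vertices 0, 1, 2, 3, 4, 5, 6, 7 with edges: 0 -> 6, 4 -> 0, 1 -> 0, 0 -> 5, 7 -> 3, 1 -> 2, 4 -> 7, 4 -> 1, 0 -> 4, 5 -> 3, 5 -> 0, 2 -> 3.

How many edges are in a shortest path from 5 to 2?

Distance 0: 5.
Distance 1: 0, 3.
Distance 2: 4, 6.
Distance 3: 1, 7.
Distance 4: 2 — contains 2.

4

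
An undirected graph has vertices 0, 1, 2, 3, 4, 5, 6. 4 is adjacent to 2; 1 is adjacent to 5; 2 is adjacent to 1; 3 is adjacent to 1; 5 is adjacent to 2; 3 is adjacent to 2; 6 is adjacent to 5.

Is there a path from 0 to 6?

No

0 has no edges, so nothing is reachable from it.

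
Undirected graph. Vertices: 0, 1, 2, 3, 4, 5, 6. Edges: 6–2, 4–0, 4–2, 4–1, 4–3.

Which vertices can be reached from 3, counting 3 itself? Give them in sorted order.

0, 1, 2, 3, 4, 6

Start at 3.
Its neighbours: 4.
Then their neighbours: 0, 1, 2.
Then next layer: 6.
Nothing further is reachable.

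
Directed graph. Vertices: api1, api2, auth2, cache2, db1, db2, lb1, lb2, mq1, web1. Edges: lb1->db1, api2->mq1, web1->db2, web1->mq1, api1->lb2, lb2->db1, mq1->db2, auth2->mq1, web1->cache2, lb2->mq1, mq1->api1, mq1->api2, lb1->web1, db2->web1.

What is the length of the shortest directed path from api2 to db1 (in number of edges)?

4

Distance 0: api2.
Distance 1: mq1.
Distance 2: api1, db2.
Distance 3: lb2, web1.
Distance 4: cache2, db1 — contains db1.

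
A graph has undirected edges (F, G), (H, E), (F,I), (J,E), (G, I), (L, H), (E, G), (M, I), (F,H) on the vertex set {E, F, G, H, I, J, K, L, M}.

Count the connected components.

From E: component {E, F, G, H, I, J, L, M}.
From K: component {K}.
That's 2 components.

2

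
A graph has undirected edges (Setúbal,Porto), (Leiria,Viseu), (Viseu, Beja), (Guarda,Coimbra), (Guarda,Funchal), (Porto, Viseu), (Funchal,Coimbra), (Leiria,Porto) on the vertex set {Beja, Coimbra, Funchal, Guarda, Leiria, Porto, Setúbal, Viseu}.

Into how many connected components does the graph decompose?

From Beja: component {Beja, Leiria, Porto, Setúbal, Viseu}.
From Coimbra: component {Coimbra, Funchal, Guarda}.
That's 2 components.

2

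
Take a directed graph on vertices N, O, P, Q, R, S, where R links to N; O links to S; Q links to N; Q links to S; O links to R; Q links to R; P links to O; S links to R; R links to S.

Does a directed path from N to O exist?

No

N has no outgoing edges, so nothing is reachable from it.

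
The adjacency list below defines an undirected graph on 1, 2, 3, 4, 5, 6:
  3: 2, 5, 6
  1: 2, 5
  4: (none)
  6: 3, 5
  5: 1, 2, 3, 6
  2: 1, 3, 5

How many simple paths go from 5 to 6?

4

5–1–2–3–6
5–2–3–6
5–3–6
5–6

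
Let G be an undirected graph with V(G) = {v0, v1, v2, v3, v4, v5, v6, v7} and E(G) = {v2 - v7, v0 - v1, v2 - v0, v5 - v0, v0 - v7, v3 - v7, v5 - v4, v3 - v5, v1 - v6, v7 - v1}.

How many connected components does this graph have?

From v0: component {v0, v1, v2, v3, v4, v5, v6, v7}.
That's 1 component.

1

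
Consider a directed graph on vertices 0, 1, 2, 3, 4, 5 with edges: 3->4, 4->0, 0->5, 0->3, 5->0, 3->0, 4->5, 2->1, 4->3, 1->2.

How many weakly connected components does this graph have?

2

From 0: component {0, 3, 4, 5}.
From 1: component {1, 2}.
That's 2 components.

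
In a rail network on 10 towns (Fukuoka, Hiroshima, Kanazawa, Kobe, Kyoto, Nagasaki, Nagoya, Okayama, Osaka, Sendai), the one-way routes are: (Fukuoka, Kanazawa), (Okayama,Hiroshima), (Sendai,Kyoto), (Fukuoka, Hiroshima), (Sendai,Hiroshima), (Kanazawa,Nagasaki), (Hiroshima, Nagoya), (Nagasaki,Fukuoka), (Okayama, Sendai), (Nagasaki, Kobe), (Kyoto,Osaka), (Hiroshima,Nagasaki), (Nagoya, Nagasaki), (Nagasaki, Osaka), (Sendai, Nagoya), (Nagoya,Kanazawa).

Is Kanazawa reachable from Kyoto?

No

Explore from Kyoto.
Distance 1: reach Osaka.
The search from Kyoto is exhausted; no directed path reaches Kanazawa.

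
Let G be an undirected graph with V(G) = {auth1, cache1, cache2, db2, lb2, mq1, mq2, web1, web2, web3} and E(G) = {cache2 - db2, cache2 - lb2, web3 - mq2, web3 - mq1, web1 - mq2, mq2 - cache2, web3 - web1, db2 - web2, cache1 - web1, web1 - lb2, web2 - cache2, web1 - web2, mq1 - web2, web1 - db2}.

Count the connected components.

From auth1: component {auth1}.
From cache1: component {cache1, cache2, db2, lb2, mq1, mq2, web1, web2, web3}.
That's 2 components.

2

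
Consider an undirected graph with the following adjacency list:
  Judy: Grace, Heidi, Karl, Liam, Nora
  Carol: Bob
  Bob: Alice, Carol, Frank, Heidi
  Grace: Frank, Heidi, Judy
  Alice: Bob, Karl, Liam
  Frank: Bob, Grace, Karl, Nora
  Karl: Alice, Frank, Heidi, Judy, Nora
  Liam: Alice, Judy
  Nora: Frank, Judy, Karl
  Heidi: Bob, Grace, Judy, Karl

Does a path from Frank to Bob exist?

Explore from Frank.
Distance 1: reach Bob, Grace, Karl, Nora.
Found Bob.

Yes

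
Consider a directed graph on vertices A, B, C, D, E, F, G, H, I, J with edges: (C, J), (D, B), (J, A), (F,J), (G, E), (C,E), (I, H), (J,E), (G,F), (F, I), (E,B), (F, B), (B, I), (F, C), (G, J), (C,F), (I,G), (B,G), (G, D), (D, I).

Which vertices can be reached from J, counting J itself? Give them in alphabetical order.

Start at J.
Its neighbours: A, E.
Then their neighbours: B.
Then next layer: G, I.
Then next layer: D, F, H.
Then next layer: C.
Every vertex is now reached.

A, B, C, D, E, F, G, H, I, J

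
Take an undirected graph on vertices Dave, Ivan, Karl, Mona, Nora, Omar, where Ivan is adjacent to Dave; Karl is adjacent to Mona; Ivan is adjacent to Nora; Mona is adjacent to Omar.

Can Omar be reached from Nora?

No

Explore from Nora.
Distance 1: reach Ivan.
Distance 2: reach Dave.
The search is exhausted without reaching Omar; it lies in a different component.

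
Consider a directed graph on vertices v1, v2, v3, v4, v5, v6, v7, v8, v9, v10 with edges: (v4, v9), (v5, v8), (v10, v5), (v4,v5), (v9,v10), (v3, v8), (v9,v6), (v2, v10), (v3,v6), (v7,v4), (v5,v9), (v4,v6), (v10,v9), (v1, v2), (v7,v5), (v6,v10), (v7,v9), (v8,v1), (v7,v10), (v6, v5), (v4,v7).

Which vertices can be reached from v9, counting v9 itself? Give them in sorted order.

Start at v9.
Its neighbours: v6, v10.
Then their neighbours: v5.
Then next layer: v8.
Then next layer: v1.
Then next layer: v2.
Nothing further is reachable.

v1, v2, v5, v6, v8, v9, v10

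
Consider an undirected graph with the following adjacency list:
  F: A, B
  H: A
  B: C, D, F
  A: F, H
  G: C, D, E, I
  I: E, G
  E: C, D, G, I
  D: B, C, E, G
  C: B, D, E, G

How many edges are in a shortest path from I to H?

Distance 0: I.
Distance 1: E, G.
Distance 2: C, D.
Distance 3: B.
Distance 4: F.
Distance 5: A.
Distance 6: H — contains H.

6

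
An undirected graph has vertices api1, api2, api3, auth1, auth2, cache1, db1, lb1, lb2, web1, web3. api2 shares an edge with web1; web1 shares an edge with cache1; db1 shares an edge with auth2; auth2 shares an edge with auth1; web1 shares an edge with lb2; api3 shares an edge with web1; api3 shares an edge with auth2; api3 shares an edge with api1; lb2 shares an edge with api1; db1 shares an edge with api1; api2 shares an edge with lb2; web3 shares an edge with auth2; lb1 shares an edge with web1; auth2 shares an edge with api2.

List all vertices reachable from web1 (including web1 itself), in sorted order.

api1, api2, api3, auth1, auth2, cache1, db1, lb1, lb2, web1, web3

Start at web1.
Its neighbours: api2, api3, cache1, lb1, lb2.
Then their neighbours: api1, auth2.
Then next layer: auth1, db1, web3.
Every vertex is now reached.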